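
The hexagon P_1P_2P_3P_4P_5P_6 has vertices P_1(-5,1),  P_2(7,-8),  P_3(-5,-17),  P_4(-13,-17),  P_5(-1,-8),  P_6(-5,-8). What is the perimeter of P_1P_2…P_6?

66

|P_1P_2| = √((12)² + (-9)²) = √225 = 15
|P_2P_3| = √((-12)² + (-9)²) = √225 = 15
|P_3P_4| = √((-8)² + (0)²) = √64 = 8
|P_4P_5| = √((12)² + (9)²) = √225 = 15
|P_5P_6| = √((-4)² + (0)²) = √16 = 4
|P_6P_1| = √((0)² + (9)²) = √81 = 9
Perimeter = 15 + 15 + 8 + 15 + 4 + 9 = 66.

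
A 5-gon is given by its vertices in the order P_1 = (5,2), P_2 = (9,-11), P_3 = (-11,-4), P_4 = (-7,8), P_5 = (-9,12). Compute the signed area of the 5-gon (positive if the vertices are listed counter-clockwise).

-218

Apply Gauss's area formula: 2A = Σ (x_i·y_{i+1} − x_{i+1}·y_i), indices taken mod 5.
Cross-terms: -73, -157, -116, -12, -78  ⇒  Σ = -436
Signed area = Σ/2 = -218 (negative ⇒ clockwise traversal).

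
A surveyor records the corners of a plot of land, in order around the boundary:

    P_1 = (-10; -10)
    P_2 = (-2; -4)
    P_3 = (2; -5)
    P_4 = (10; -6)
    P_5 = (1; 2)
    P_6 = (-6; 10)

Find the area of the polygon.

142

Apply the shoelace formula: 2A = Σ (x_i·y_{i+1} − x_{i+1}·y_i), indices taken mod 6.
Cross-terms: 20, 18, 38, 26, 22, 160  ⇒  Σ = 284
Area = |Σ|/2 = 142.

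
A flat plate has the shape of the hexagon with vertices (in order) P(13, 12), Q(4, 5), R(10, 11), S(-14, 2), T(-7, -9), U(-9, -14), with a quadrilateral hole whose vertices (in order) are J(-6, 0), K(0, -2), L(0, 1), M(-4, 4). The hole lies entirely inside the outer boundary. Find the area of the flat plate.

188

Outer boundary:
P→Q: (13)(5) − (4)(12) = 17
Q→R: (4)(11) − (10)(5) = -6
R→S: (10)(2) − (-14)(11) = 174
S→T: (-14)(-9) − (-7)(2) = 140
T→U: (-7)(-14) − (-9)(-9) = 17
U→P: (-9)(12) − (13)(-14) = 74
Σ = 416
Area = |Σ|/2 = 208.
Hole:
Σ = (12) + (0) + (4) + (24) = 40
Area = |Σ|/2 = 20.
Net area = 208 − 20 = 188.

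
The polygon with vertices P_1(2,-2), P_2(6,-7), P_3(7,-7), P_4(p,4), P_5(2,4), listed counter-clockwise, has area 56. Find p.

9

Write out the shoelace sum; only the two edges meeting at P_4 involve p:
2·Area = [(7·4 − p·(-7)) + (p·4 − 2·4)] + -7
       = 11·p + 13 = 112
⇒ p = 9.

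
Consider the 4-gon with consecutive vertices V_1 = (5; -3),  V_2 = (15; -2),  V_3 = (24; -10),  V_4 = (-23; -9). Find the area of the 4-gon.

Apply the shoelace formula: 2A = Σ (x_i·y_{i+1} − x_{i+1}·y_i), indices taken mod 4.
Σ = (35) + (-102) + (-446) + (114) = -399
Area = |Σ|/2 = 199.5.

199.5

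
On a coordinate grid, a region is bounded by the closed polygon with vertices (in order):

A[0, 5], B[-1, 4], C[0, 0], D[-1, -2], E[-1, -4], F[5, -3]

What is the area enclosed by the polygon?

27.5

Apply the shoelace formula: 2A = Σ (x_i·y_{i+1} − x_{i+1}·y_i), indices taken mod 6.
Σ = (5) + (0) + (0) + (2) + (23) + (25) = 55
Area = |Σ|/2 = 27.5.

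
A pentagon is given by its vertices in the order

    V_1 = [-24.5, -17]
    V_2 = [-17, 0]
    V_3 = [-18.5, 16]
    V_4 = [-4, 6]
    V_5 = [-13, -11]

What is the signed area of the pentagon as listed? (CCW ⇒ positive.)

-267.25

Σ = (-289) + (-272) + (-47) + (122) + (-48.5) = -534.5
Signed area = Σ/2 = -267.25 (negative ⇒ clockwise traversal).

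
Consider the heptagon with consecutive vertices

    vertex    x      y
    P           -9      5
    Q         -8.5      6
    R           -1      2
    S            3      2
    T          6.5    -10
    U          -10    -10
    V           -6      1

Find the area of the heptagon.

Apply the shoelace (surveyor's) formula: 2A = Σ (x_i·y_{i+1} − x_{i+1}·y_i), indices taken mod 7.
Σ = (-11.5) + (-11) + (-8) + (-43) + (-165) + (-70) + (-21) = -329.5
Area = |Σ|/2 = 164.75.

164.75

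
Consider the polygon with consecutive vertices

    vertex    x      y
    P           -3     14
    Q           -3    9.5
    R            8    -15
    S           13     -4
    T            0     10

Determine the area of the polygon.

Apply the shoelace formula: 2A = Σ (x_i·y_{i+1} − x_{i+1}·y_i), indices taken mod 5.
P→Q: (-3)(9.5) − (-3)(14) = 13.5
Q→R: (-3)(-15) − (8)(9.5) = -31
R→S: (8)(-4) − (13)(-15) = 163
S→T: (13)(10) − (0)(-4) = 130
T→P: (0)(14) − (-3)(10) = 30
Σ = 305.5
Area = |Σ|/2 = 152.75.

152.75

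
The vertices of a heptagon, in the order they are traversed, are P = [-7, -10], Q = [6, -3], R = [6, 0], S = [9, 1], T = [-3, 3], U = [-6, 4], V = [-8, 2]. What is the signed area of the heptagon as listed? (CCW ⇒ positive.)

Apply Gauss's area formula: 2A = Σ (x_i·y_{i+1} − x_{i+1}·y_i), indices taken mod 7.
Σ = (81) + (18) + (6) + (30) + (6) + (20) + (94) = 255
Signed area = Σ/2 = 127.5 (positive ⇒ counter-clockwise traversal).

127.5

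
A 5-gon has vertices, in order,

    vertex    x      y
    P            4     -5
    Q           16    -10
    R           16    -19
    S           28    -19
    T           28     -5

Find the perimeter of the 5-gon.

72

|PQ| = √((12)² + (-5)²) = √169 = 13
|QR| = √((0)² + (-9)²) = √81 = 9
|RS| = √((12)² + (0)²) = √144 = 12
|ST| = √((0)² + (14)²) = √196 = 14
|TP| = √((-24)² + (0)²) = √576 = 24
Perimeter = 13 + 9 + 12 + 14 + 24 = 72.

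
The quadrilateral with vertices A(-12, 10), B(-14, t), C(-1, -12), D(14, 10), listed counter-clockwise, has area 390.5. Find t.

-5

Write out the shoelace sum; only the two edges meeting at B involve t:
2·Area = [((-12)·t − (-14)·10) + ((-14)·(-12) − (-1)·t)] + 418
       = -11·t + 726 = 781
⇒ t = -5.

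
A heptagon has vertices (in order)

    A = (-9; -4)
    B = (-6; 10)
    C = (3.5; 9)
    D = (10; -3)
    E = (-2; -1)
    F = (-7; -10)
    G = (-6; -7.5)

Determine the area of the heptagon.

Σ = (-114) + (-89) + (-100.5) + (-16) + (13) + (-7.5) + (-43.5) = -357.5
Area = |Σ|/2 = 178.75.

178.75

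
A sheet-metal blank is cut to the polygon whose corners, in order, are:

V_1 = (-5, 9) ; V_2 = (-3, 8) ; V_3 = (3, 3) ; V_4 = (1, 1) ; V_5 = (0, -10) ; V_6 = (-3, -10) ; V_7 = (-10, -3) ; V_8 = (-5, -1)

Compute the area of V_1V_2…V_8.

Apply the shoelace (surveyor's) formula: 2A = Σ (x_i·y_{i+1} − x_{i+1}·y_i), indices taken mod 8.
Σ = (-13) + (-33) + (0) + (-10) + (-30) + (-91) + (-5) + (-50) = -232
Area = |Σ|/2 = 116.

116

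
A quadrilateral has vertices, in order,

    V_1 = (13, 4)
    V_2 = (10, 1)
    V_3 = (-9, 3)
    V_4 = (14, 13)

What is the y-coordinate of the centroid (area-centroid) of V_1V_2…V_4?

1111/195

Apply Gauss's area formula. First the cross-terms c_i = x_i·y_{i+1} − x_{i+1}·y_i:
  -27, 39, -159, -113  ⇒  2A = -260, A = -130.
Then Σ (y_i + y_{i+1})·c_i = -4444, so ȳ = -4444 / (6·(-130)) = 1111/195.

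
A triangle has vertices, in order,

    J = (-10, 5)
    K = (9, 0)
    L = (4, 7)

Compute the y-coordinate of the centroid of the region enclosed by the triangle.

Apply the shoelace (surveyor's) formula. First the cross-terms c_i = x_i·y_{i+1} − x_{i+1}·y_i:
  -45, 63, 90  ⇒  2A = 108, A = 54.
Then Σ (y_i + y_{i+1})·c_i = 1296, so ȳ = 1296 / (6·54) = 4.

4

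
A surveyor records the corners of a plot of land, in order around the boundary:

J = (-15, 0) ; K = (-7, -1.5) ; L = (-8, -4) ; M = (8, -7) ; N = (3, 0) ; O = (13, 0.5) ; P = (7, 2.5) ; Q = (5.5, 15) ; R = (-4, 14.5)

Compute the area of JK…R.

313.25

Cross-terms: 22.5, 16, 88, 21, 1.5, 29, 91.25, 139.75, 217.5  ⇒  Σ = 626.5
Area = |Σ|/2 = 313.25.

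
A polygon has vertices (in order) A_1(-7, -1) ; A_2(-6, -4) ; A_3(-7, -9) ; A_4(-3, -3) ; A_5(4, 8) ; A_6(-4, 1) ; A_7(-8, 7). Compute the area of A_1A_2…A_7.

51.5

Apply the shoelace (surveyor's) formula: 2A = Σ (x_i·y_{i+1} − x_{i+1}·y_i), indices taken mod 7.
A_1→A_2: (-7)(-4) − (-6)(-1) = 22
A_2→A_3: (-6)(-9) − (-7)(-4) = 26
A_3→A_4: (-7)(-3) − (-3)(-9) = -6
A_4→A_5: (-3)(8) − (4)(-3) = -12
A_5→A_6: (4)(1) − (-4)(8) = 36
A_6→A_7: (-4)(7) − (-8)(1) = -20
A_7→A_1: (-8)(-1) − (-7)(7) = 57
Σ = 103
Area = |Σ|/2 = 51.5.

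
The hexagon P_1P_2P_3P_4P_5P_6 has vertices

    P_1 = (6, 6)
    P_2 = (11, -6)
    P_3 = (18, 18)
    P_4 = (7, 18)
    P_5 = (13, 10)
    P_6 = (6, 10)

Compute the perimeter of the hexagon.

|P_1P_2| = √((5)² + (-12)²) = √169 = 13
|P_2P_3| = √((7)² + (24)²) = √625 = 25
|P_3P_4| = √((-11)² + (0)²) = √121 = 11
|P_4P_5| = √((6)² + (-8)²) = √100 = 10
|P_5P_6| = √((-7)² + (0)²) = √49 = 7
|P_6P_1| = √((0)² + (-4)²) = √16 = 4
Perimeter = 13 + 25 + 11 + 10 + 7 + 4 = 70.

70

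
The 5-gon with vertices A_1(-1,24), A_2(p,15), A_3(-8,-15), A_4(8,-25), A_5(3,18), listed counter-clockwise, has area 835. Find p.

The doubled signed area Σ (x_i y_{i+1} − x_{i+1} y_i) is linear in p.
With p=0 it equals 734; the coefficient of p is -39 (from the two edges through A_2).
So -39·p + 734 = 2·835 = 1670 ⇒ p = -24.

-24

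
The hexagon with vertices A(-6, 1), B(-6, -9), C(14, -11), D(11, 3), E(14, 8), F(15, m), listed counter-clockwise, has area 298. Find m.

The doubled signed area Σ (x_i y_{i+1} − x_{i+1} y_i) is linear in m.
With m=0 it equals 356; the coefficient of m is 20 (from the two edges through F).
So 20·m + 356 = 2·298 = 596 ⇒ m = 12.

12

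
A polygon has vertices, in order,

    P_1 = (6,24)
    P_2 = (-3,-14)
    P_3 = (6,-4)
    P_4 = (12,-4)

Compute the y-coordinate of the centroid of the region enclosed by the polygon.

Apply the shoelace (surveyor's) formula. First the cross-terms c_i = x_i·y_{i+1} − x_{i+1}·y_i:
  -12, 96, 24, 312  ⇒  2A = 420, A = 210.
Then Σ (y_i + y_{i+1})·c_i = 4200, so ȳ = 4200 / (6·210) = 10/3.

10/3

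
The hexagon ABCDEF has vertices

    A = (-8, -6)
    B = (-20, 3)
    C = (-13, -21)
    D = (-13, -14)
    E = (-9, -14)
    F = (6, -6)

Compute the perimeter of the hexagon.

|AB| = √((-12)² + (9)²) = √225 = 15
|BC| = √((7)² + (-24)²) = √625 = 25
|CD| = √((0)² + (7)²) = √49 = 7
|DE| = √((4)² + (0)²) = √16 = 4
|EF| = √((15)² + (8)²) = √289 = 17
|FA| = √((-14)² + (0)²) = √196 = 14
Perimeter = 15 + 25 + 7 + 4 + 17 + 14 = 82.

82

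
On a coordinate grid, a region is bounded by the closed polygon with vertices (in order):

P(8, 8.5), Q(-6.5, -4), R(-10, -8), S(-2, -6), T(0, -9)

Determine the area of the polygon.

Apply the shoelace (surveyor's) formula: 2A = Σ (x_i·y_{i+1} − x_{i+1}·y_i), indices taken mod 5.
Σ = (23.25) + (12) + (44) + (18) + (72) = 169.25
Area = |Σ|/2 = 84.625.

84.625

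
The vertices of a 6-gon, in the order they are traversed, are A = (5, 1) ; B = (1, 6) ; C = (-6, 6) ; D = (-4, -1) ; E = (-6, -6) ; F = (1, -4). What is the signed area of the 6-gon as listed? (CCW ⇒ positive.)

Apply the shoelace formula: 2A = Σ (x_i·y_{i+1} − x_{i+1}·y_i), indices taken mod 6.
Cross-terms: 29, 42, 30, 18, 30, 21  ⇒  Σ = 170
Signed area = Σ/2 = 85 (positive ⇒ counter-clockwise traversal).

85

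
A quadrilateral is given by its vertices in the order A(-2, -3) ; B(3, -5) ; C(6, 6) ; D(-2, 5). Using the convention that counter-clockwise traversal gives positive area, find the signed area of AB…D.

62.5

A→B: (-2)(-5) − (3)(-3) = 19
B→C: (3)(6) − (6)(-5) = 48
C→D: (6)(5) − (-2)(6) = 42
D→A: (-2)(-3) − (-2)(5) = 16
Σ = 125
Signed area = Σ/2 = 62.5 (positive ⇒ counter-clockwise traversal).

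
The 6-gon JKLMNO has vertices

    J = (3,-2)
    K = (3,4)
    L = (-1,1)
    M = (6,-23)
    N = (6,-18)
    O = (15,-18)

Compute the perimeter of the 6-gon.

|JK| = √((0)² + (6)²) = √36 = 6
|KL| = √((-4)² + (-3)²) = √25 = 5
|LM| = √((7)² + (-24)²) = √625 = 25
|MN| = √((0)² + (5)²) = √25 = 5
|NO| = √((9)² + (0)²) = √81 = 9
|OJ| = √((-12)² + (16)²) = √400 = 20
Perimeter = 6 + 5 + 25 + 5 + 9 + 20 = 70.

70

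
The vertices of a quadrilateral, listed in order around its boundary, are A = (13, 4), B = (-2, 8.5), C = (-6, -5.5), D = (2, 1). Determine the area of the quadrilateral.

90.25

Σ = (118.5) + (62) + (5) + (-5) = 180.5
Area = |Σ|/2 = 90.25.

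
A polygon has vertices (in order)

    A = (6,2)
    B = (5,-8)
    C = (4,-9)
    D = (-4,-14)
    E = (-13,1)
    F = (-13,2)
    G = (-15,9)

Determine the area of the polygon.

266.5

Apply the shoelace formula: 2A = Σ (x_i·y_{i+1} − x_{i+1}·y_i), indices taken mod 7.
Cross-terms: -58, -13, -92, -186, -13, -87, -84  ⇒  Σ = -533
Area = |Σ|/2 = 266.5.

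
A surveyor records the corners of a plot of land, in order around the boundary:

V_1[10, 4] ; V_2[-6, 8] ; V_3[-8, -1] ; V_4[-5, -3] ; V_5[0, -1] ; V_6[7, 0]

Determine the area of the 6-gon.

Apply Gauss's area formula: 2A = Σ (x_i·y_{i+1} − x_{i+1}·y_i), indices taken mod 6.
Σ = (104) + (70) + (19) + (5) + (7) + (28) = 233
Area = |Σ|/2 = 116.5.

116.5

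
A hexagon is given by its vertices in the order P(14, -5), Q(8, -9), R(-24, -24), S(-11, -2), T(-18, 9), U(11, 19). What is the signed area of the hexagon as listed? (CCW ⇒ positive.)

Apply the surveyor's formula: 2A = Σ (x_i·y_{i+1} − x_{i+1}·y_i), indices taken mod 6.
P→Q: (14)(-9) − (8)(-5) = -86
Q→R: (8)(-24) − (-24)(-9) = -408
R→S: (-24)(-2) − (-11)(-24) = -216
S→T: (-11)(9) − (-18)(-2) = -135
T→U: (-18)(19) − (11)(9) = -441
U→P: (11)(-5) − (14)(19) = -321
Σ = -1607
Signed area = Σ/2 = -803.5 (negative ⇒ clockwise traversal).

-803.5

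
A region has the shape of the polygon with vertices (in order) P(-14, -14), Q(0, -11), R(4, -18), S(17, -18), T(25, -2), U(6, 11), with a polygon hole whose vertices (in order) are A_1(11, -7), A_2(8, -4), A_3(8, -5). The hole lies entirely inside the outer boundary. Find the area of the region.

Outer boundary:
Apply the shoelace formula: 2A = Σ (x_i·y_{i+1} − x_{i+1}·y_i), indices taken mod 6.
Σ = (154) + (44) + (234) + (416) + (287) + (70) = 1205
Area = |Σ|/2 = 602.5.
Hole:
A_1→A_2: (11)(-4) − (8)(-7) = 12
A_2→A_3: (8)(-5) − (8)(-4) = -8
A_3→A_1: (8)(-7) − (11)(-5) = -1
Σ = 3
Area = |Σ|/2 = 1.5.
Net area = 602.5 − 1.5 = 601.

601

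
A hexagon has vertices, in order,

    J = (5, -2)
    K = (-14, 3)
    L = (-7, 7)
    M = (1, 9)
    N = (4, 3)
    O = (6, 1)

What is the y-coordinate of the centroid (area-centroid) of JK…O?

Apply the surveyor's formula. First the cross-terms c_i = x_i·y_{i+1} − x_{i+1}·y_i:
  -13, -77, -70, -33, -14, -17  ⇒  2A = -224, A = -112.
Then Σ (y_i + y_{i+1})·c_i = -2338, so ȳ = -2338 / (6·(-112)) = 167/48.

167/48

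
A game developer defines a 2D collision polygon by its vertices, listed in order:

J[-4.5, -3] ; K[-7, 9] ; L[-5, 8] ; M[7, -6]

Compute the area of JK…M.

Σ = (-61.5) + (-11) + (-26) + (-48) = -146.5
Area = |Σ|/2 = 73.25.

73.25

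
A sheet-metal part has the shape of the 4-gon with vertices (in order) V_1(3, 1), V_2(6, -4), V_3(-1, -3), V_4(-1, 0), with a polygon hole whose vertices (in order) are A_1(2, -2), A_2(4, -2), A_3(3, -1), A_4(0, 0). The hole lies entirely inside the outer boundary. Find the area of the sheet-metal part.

19

Outer boundary:
Apply Gauss's area formula: 2A = Σ (x_i·y_{i+1} − x_{i+1}·y_i), indices taken mod 4.
Cross-terms: -18, -22, -3, -1  ⇒  Σ = -44
Area = |Σ|/2 = 22.
Hole:
Σ = (4) + (2) + (0) + (0) = 6
Area = |Σ|/2 = 3.
Net area = 22 − 3 = 19.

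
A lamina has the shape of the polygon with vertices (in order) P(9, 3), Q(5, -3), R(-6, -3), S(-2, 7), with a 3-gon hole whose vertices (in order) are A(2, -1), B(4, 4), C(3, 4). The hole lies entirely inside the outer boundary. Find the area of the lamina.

Outer boundary:
Apply Gauss's area formula: 2A = Σ (x_i·y_{i+1} − x_{i+1}·y_i), indices taken mod 4.
Σ = (-42) + (-33) + (-48) + (-69) = -192
Area = |Σ|/2 = 96.
Hole:
Apply the shoelace (surveyor's) formula: 2A = Σ (x_i·y_{i+1} − x_{i+1}·y_i), indices taken mod 3.
A→B: (2)(4) − (4)(-1) = 12
B→C: (4)(4) − (3)(4) = 4
C→A: (3)(-1) − (2)(4) = -11
Σ = 5
Area = |Σ|/2 = 2.5.
Net area = 96 − 2.5 = 93.5.

93.5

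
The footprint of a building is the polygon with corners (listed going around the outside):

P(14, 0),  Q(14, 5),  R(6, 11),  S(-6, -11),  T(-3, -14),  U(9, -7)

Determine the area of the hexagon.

245

Apply the surveyor's formula: 2A = Σ (x_i·y_{i+1} − x_{i+1}·y_i), indices taken mod 6.
Σ = (70) + (124) + (0) + (51) + (147) + (98) = 490
Area = |Σ|/2 = 245.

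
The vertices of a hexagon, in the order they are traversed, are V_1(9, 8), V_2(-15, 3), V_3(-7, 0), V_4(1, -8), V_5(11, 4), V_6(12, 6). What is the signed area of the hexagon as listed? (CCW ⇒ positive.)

Apply Gauss's area formula: 2A = Σ (x_i·y_{i+1} − x_{i+1}·y_i), indices taken mod 6.
Σ = (147) + (21) + (56) + (92) + (18) + (42) = 376
Signed area = Σ/2 = 188 (positive ⇒ counter-clockwise traversal).

188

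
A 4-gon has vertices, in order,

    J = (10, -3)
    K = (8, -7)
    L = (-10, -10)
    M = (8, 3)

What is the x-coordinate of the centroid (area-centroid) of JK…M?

8/3

Apply the shoelace (surveyor's) formula. First the cross-terms c_i = x_i·y_{i+1} − x_{i+1}·y_i:
  -46, -150, 50, -54  ⇒  2A = -200, A = -100.
Then Σ (x_i + x_{i+1})·c_i = -1600, so x̄ = -1600 / (6·(-100)) = 8/3.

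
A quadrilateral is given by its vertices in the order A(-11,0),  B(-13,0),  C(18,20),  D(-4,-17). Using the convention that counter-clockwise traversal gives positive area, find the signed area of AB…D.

Apply the surveyor's formula: 2A = Σ (x_i·y_{i+1} − x_{i+1}·y_i), indices taken mod 4.
A→B: (-11)(0) − (-13)(0) = 0
B→C: (-13)(20) − (18)(0) = -260
C→D: (18)(-17) − (-4)(20) = -226
D→A: (-4)(0) − (-11)(-17) = -187
Σ = -673
Signed area = Σ/2 = -336.5 (negative ⇒ clockwise traversal).

-336.5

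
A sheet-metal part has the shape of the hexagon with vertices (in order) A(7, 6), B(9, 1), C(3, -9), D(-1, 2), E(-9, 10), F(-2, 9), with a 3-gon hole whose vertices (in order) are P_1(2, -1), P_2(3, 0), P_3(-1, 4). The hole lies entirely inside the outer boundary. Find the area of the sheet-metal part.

127

Outer boundary:
Apply the shoelace (surveyor's) formula: 2A = Σ (x_i·y_{i+1} − x_{i+1}·y_i), indices taken mod 6.
Cross-terms: -47, -84, -3, 8, -61, -75  ⇒  Σ = -262
Area = |Σ|/2 = 131.
Hole:
Apply the shoelace formula: 2A = Σ (x_i·y_{i+1} − x_{i+1}·y_i), indices taken mod 3.
Cross-terms: 3, 12, -7  ⇒  Σ = 8
Area = |Σ|/2 = 4.
Net area = 131 − 4 = 127.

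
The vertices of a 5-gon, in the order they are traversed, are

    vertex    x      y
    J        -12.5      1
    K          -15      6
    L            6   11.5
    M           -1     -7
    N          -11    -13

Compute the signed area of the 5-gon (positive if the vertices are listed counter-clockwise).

-268.25

Apply Gauss's area formula: 2A = Σ (x_i·y_{i+1} − x_{i+1}·y_i), indices taken mod 5.
Cross-terms: -60, -208.5, -30.5, -64, -173.5  ⇒  Σ = -536.5
Signed area = Σ/2 = -268.25 (negative ⇒ clockwise traversal).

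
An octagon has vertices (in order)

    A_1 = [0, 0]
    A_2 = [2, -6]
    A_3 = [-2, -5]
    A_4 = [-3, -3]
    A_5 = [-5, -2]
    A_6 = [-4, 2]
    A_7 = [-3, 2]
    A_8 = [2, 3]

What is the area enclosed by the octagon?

36.5

Apply the surveyor's formula: 2A = Σ (x_i·y_{i+1} − x_{i+1}·y_i), indices taken mod 8.
A_1→A_2: (0)(-6) − (2)(0) = 0
A_2→A_3: (2)(-5) − (-2)(-6) = -22
A_3→A_4: (-2)(-3) − (-3)(-5) = -9
A_4→A_5: (-3)(-2) − (-5)(-3) = -9
A_5→A_6: (-5)(2) − (-4)(-2) = -18
A_6→A_7: (-4)(2) − (-3)(2) = -2
A_7→A_8: (-3)(3) − (2)(2) = -13
A_8→A_1: (2)(0) − (0)(3) = 0
Σ = -73
Area = |Σ|/2 = 36.5.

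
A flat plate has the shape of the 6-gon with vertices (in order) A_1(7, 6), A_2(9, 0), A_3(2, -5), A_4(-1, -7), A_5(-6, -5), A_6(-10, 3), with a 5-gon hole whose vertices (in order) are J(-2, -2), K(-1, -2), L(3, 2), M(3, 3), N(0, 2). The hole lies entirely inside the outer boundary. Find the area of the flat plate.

142.5

Outer boundary:
Apply the shoelace (surveyor's) formula: 2A = Σ (x_i·y_{i+1} − x_{i+1}·y_i), indices taken mod 6.
A_1→A_2: (7)(0) − (9)(6) = -54
A_2→A_3: (9)(-5) − (2)(0) = -45
A_3→A_4: (2)(-7) − (-1)(-5) = -19
A_4→A_5: (-1)(-5) − (-6)(-7) = -37
A_5→A_6: (-6)(3) − (-10)(-5) = -68
A_6→A_1: (-10)(6) − (7)(3) = -81
Σ = -304
Area = |Σ|/2 = 152.
Hole:
Apply the surveyor's formula: 2A = Σ (x_i·y_{i+1} − x_{i+1}·y_i), indices taken mod 5.
Σ = (2) + (4) + (3) + (6) + (4) = 19
Area = |Σ|/2 = 9.5.
Net area = 152 − 9.5 = 142.5.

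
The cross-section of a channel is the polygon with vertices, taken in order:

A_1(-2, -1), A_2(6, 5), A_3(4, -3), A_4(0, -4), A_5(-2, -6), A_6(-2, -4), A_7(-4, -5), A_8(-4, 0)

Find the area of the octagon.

46

Apply Gauss's area formula: 2A = Σ (x_i·y_{i+1} − x_{i+1}·y_i), indices taken mod 8.
Σ = (-4) + (-38) + (-16) + (-8) + (-4) + (-6) + (-20) + (4) = -92
Area = |Σ|/2 = 46.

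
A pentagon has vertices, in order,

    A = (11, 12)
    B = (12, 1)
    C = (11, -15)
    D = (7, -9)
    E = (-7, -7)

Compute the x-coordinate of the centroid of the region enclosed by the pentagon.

388/69

Apply the surveyor's formula. First the cross-terms c_i = x_i·y_{i+1} − x_{i+1}·y_i:
  -133, -191, 6, -112, -7  ⇒  2A = -437, A = -218.5.
Then Σ (x_i + x_{i+1})·c_i = -7372, so x̄ = -7372 / (6·(-218.5)) = 388/69.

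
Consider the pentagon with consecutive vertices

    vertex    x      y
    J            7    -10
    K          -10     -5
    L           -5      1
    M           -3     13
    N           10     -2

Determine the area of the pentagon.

Apply the surveyor's formula: 2A = Σ (x_i·y_{i+1} − x_{i+1}·y_i), indices taken mod 5.
Σ = (-135) + (-35) + (-62) + (-124) + (-86) = -442
Area = |Σ|/2 = 221.

221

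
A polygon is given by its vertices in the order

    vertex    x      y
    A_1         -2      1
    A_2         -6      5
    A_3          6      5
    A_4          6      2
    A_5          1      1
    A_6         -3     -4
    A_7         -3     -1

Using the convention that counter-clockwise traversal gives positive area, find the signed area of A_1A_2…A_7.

-46.5

Apply the surveyor's formula: 2A = Σ (x_i·y_{i+1} − x_{i+1}·y_i), indices taken mod 7.
Σ = (-4) + (-60) + (-18) + (4) + (-1) + (-9) + (-5) = -93
Signed area = Σ/2 = -46.5 (negative ⇒ clockwise traversal).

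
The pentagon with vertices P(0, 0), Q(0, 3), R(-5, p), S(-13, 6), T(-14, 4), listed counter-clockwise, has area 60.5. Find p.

Write out the shoelace sum; only the two edges meeting at R involve p:
2·Area = [(0·p − (-5)·3) + ((-5)·6 − (-13)·p)] + 32
       = 13·p + 17 = 121
⇒ p = 8.

8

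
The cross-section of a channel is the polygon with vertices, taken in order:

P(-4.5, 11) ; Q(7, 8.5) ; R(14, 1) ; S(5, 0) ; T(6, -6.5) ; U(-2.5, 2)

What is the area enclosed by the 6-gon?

143.75

Apply the surveyor's formula: 2A = Σ (x_i·y_{i+1} − x_{i+1}·y_i), indices taken mod 6.
Cross-terms: -115.25, -112, -5, -32.5, -4.25, -18.5  ⇒  Σ = -287.5
Area = |Σ|/2 = 143.75.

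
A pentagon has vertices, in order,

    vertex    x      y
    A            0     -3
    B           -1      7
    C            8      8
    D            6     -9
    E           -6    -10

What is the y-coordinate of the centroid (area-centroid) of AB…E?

Apply the surveyor's formula. First the cross-terms c_i = x_i·y_{i+1} − x_{i+1}·y_i:
  -3, -64, -120, -114, 18  ⇒  2A = -283, A = -141.5.
Then Σ (y_i + y_{i+1})·c_i = 1080, so ȳ = 1080 / (6·(-141.5)) = -360/283.

-360/283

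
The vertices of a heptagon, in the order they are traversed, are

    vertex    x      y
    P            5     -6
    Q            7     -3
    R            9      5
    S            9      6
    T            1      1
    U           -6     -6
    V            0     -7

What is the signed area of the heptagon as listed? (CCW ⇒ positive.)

89

Apply Gauss's area formula: 2A = Σ (x_i·y_{i+1} − x_{i+1}·y_i), indices taken mod 7.
Σ = (27) + (62) + (9) + (3) + (0) + (42) + (35) = 178
Signed area = Σ/2 = 89 (positive ⇒ counter-clockwise traversal).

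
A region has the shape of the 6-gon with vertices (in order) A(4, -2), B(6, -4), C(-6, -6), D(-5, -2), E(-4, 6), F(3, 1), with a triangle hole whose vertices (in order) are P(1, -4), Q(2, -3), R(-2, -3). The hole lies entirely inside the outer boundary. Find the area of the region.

74

Outer boundary:
Apply the shoelace (surveyor's) formula: 2A = Σ (x_i·y_{i+1} − x_{i+1}·y_i), indices taken mod 6.
A→B: (4)(-4) − (6)(-2) = -4
B→C: (6)(-6) − (-6)(-4) = -60
C→D: (-6)(-2) − (-5)(-6) = -18
D→E: (-5)(6) − (-4)(-2) = -38
E→F: (-4)(1) − (3)(6) = -22
F→A: (3)(-2) − (4)(1) = -10
Σ = -152
Area = |Σ|/2 = 76.
Hole:
Apply Gauss's area formula: 2A = Σ (x_i·y_{i+1} − x_{i+1}·y_i), indices taken mod 3.
Σ = (5) + (-12) + (11) = 4
Area = |Σ|/2 = 2.
Net area = 76 − 2 = 74.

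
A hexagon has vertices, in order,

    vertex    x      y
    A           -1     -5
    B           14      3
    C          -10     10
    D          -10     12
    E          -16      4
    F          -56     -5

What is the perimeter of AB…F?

|AB| = √((15)² + (8)²) = √289 = 17
|BC| = √((-24)² + (7)²) = √625 = 25
|CD| = √((0)² + (2)²) = √4 = 2
|DE| = √((-6)² + (-8)²) = √100 = 10
|EF| = √((-40)² + (-9)²) = √1681 = 41
|FA| = √((55)² + (0)²) = √3025 = 55
Perimeter = 17 + 25 + 2 + 10 + 41 + 55 = 150.

150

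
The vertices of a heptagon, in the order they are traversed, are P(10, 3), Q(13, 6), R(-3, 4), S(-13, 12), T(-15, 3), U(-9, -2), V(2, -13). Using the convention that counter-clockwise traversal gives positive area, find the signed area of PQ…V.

281

Apply the shoelace formula: 2A = Σ (x_i·y_{i+1} − x_{i+1}·y_i), indices taken mod 7.
Cross-terms: 21, 70, 16, 141, 57, 121, 136  ⇒  Σ = 562
Signed area = Σ/2 = 281 (positive ⇒ counter-clockwise traversal).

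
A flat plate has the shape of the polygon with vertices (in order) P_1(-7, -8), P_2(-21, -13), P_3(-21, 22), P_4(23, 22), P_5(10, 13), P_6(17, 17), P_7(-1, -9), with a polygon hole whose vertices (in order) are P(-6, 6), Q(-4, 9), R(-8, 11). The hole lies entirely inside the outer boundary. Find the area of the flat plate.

963.5

Outer boundary:
Apply the shoelace formula: 2A = Σ (x_i·y_{i+1} − x_{i+1}·y_i), indices taken mod 7.
Σ = (-77) + (-735) + (-968) + (79) + (-51) + (-136) + (-55) = -1943
Area = |Σ|/2 = 971.5.
Hole:
Apply the surveyor's formula: 2A = Σ (x_i·y_{i+1} − x_{i+1}·y_i), indices taken mod 3.
Σ = (-30) + (28) + (18) = 16
Area = |Σ|/2 = 8.
Net area = 971.5 − 8 = 963.5.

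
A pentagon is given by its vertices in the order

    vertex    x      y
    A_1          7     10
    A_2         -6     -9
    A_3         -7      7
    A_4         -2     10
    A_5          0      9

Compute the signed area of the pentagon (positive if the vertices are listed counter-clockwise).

-122.5

Σ = (-3) + (-105) + (-56) + (-18) + (-63) = -245
Signed area = Σ/2 = -122.5 (negative ⇒ clockwise traversal).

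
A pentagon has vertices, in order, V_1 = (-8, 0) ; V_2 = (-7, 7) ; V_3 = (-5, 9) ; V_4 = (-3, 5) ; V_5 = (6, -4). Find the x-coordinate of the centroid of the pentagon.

-65/22

Apply the surveyor's formula. First the cross-terms c_i = x_i·y_{i+1} − x_{i+1}·y_i:
  -56, -28, 2, -18, -32  ⇒  2A = -132, A = -66.
Then Σ (x_i + x_{i+1})·c_i = 1170, so x̄ = 1170 / (6·(-66)) = -65/22.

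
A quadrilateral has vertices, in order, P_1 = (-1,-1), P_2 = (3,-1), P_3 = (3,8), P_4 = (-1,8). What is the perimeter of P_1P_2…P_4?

|P_1P_2| = √((4)² + (0)²) = √16 = 4
|P_2P_3| = √((0)² + (9)²) = √81 = 9
|P_3P_4| = √((-4)² + (0)²) = √16 = 4
|P_4P_1| = √((0)² + (-9)²) = √81 = 9
Perimeter = 4 + 9 + 4 + 9 = 26.

26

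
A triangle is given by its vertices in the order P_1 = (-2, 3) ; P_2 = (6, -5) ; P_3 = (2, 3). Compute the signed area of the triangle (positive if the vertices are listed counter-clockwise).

Apply the surveyor's formula: 2A = Σ (x_i·y_{i+1} − x_{i+1}·y_i), indices taken mod 3.
Cross-terms: -8, 28, 12  ⇒  Σ = 32
Signed area = Σ/2 = 16 (positive ⇒ counter-clockwise traversal).

16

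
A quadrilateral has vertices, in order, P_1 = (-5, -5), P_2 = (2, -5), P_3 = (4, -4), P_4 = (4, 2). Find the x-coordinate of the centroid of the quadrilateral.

169/183

Apply the shoelace formula. First the cross-terms c_i = x_i·y_{i+1} − x_{i+1}·y_i:
  35, 12, 24, -10  ⇒  2A = 61, A = 30.5.
Then Σ (x_i + x_{i+1})·c_i = 169, so x̄ = 169 / (6·30.5) = 169/183.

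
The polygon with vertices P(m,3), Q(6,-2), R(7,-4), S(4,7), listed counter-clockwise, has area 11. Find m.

Write out the shoelace sum; only the two edges meeting at P involve m:
2·Area = [(4·3 − m·7) + (m·(-2) − 6·3)] + 55
       = -9·m + 49 = 22
⇒ m = 3.

3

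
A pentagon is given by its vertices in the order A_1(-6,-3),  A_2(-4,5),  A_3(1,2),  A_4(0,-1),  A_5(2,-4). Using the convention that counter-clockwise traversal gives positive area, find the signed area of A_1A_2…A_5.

Σ = (-42) + (-13) + (-1) + (2) + (-30) = -84
Signed area = Σ/2 = -42 (negative ⇒ clockwise traversal).

-42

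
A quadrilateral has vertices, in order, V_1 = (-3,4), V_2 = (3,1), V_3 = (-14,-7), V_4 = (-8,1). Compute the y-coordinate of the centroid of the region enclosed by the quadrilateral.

Apply the shoelace formula. First the cross-terms c_i = x_i·y_{i+1} − x_{i+1}·y_i:
  -15, -7, -70, -29  ⇒  2A = -121, A = -60.5.
Then Σ (y_i + y_{i+1})·c_i = 242, so ȳ = 242 / (6·(-60.5)) = -2/3.

-2/3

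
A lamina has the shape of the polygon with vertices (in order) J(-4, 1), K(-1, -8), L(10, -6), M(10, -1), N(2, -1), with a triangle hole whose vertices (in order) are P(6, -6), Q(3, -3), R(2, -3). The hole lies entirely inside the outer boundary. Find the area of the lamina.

Outer boundary:
Apply the shoelace (surveyor's) formula: 2A = Σ (x_i·y_{i+1} − x_{i+1}·y_i), indices taken mod 5.
Σ = (33) + (86) + (50) + (-8) + (-2) = 159
Area = |Σ|/2 = 79.5.
Hole:
Apply the shoelace formula: 2A = Σ (x_i·y_{i+1} − x_{i+1}·y_i), indices taken mod 3.
P→Q: (6)(-3) − (3)(-6) = 0
Q→R: (3)(-3) − (2)(-3) = -3
R→P: (2)(-6) − (6)(-3) = 6
Σ = 3
Area = |Σ|/2 = 1.5.
Net area = 79.5 − 1.5 = 78.

78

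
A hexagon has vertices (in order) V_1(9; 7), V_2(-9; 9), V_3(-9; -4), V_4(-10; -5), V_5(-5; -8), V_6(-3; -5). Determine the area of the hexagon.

173

Apply the shoelace (surveyor's) formula: 2A = Σ (x_i·y_{i+1} − x_{i+1}·y_i), indices taken mod 6.
Σ = (144) + (117) + (5) + (55) + (1) + (24) = 346
Area = |Σ|/2 = 173.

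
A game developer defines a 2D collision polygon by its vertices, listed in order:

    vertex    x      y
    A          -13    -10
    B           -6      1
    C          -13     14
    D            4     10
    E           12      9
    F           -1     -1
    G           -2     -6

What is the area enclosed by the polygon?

235.5

Apply the shoelace formula: 2A = Σ (x_i·y_{i+1} − x_{i+1}·y_i), indices taken mod 7.
Σ = (-73) + (-71) + (-186) + (-84) + (-3) + (4) + (-58) = -471
Area = |Σ|/2 = 235.5.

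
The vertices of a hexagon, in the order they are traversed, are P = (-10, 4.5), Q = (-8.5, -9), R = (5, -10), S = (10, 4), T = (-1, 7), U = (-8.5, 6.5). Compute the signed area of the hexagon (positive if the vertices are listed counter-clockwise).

266

Apply the surveyor's formula: 2A = Σ (x_i·y_{i+1} − x_{i+1}·y_i), indices taken mod 6.
Σ = (128.25) + (130) + (120) + (74) + (53) + (26.75) = 532
Signed area = Σ/2 = 266 (positive ⇒ counter-clockwise traversal).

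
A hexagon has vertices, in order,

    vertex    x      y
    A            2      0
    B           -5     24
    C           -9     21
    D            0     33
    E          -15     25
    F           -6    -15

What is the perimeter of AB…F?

|AB| = √((-7)² + (24)²) = √625 = 25
|BC| = √((-4)² + (-3)²) = √25 = 5
|CD| = √((9)² + (12)²) = √225 = 15
|DE| = √((-15)² + (-8)²) = √289 = 17
|EF| = √((9)² + (-40)²) = √1681 = 41
|FA| = √((8)² + (15)²) = √289 = 17
Perimeter = 25 + 5 + 15 + 17 + 41 + 17 = 120.

120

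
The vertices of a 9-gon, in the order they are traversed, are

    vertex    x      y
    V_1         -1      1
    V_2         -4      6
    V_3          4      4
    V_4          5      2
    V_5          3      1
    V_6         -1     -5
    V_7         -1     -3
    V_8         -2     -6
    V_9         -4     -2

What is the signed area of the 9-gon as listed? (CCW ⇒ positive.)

-48.5

Cross-terms: -2, -40, -12, -1, -14, -2, 0, -20, -6  ⇒  Σ = -97
Signed area = Σ/2 = -48.5 (negative ⇒ clockwise traversal).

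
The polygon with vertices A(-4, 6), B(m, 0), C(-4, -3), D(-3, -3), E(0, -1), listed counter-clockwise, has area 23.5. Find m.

The doubled signed area Σ (x_i y_{i+1} − x_{i+1} y_i) is linear in m.
With m=0 it equals 2; the coefficient of m is -9 (from the two edges through B).
So -9·m + 2 = 2·23.5 = 47 ⇒ m = -5.

-5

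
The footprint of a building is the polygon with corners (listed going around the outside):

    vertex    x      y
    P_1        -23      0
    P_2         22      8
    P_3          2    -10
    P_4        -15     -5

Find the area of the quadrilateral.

P_1→P_2: (-23)(8) − (22)(0) = -184
P_2→P_3: (22)(-10) − (2)(8) = -236
P_3→P_4: (2)(-5) − (-15)(-10) = -160
P_4→P_1: (-15)(0) − (-23)(-5) = -115
Σ = -695
Area = |Σ|/2 = 347.5.

347.5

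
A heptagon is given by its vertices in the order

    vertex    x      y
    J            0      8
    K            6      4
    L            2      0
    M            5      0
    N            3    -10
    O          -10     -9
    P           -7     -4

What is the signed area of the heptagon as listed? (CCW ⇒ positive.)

Apply the shoelace formula: 2A = Σ (x_i·y_{i+1} − x_{i+1}·y_i), indices taken mod 7.
J→K: (0)(4) − (6)(8) = -48
K→L: (6)(0) − (2)(4) = -8
L→M: (2)(0) − (5)(0) = 0
M→N: (5)(-10) − (3)(0) = -50
N→O: (3)(-9) − (-10)(-10) = -127
O→P: (-10)(-4) − (-7)(-9) = -23
P→J: (-7)(8) − (0)(-4) = -56
Σ = -312
Signed area = Σ/2 = -156 (negative ⇒ clockwise traversal).

-156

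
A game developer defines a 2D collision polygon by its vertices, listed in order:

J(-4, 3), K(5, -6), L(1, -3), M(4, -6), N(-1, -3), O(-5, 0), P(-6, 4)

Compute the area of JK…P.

24.5

J→K: (-4)(-6) − (5)(3) = 9
K→L: (5)(-3) − (1)(-6) = -9
L→M: (1)(-6) − (4)(-3) = 6
M→N: (4)(-3) − (-1)(-6) = -18
N→O: (-1)(0) − (-5)(-3) = -15
O→P: (-5)(4) − (-6)(0) = -20
P→J: (-6)(3) − (-4)(4) = -2
Σ = -49
Area = |Σ|/2 = 24.5.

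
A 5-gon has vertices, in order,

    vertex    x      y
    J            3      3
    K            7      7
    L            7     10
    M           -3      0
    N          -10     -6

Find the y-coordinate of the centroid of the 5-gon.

65/19

Apply the shoelace (surveyor's) formula. First the cross-terms c_i = x_i·y_{i+1} − x_{i+1}·y_i:
  0, 21, 30, 18, -12  ⇒  2A = 57, A = 28.5.
Then Σ (y_i + y_{i+1})·c_i = 585, so ȳ = 585 / (6·28.5) = 65/19.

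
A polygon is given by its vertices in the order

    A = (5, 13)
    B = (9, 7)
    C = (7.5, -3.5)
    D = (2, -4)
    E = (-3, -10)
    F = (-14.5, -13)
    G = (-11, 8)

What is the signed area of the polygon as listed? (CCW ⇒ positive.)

Apply the surveyor's formula: 2A = Σ (x_i·y_{i+1} − x_{i+1}·y_i), indices taken mod 7.
A→B: (5)(7) − (9)(13) = -82
B→C: (9)(-3.5) − (7.5)(7) = -84
C→D: (7.5)(-4) − (2)(-3.5) = -23
D→E: (2)(-10) − (-3)(-4) = -32
E→F: (-3)(-13) − (-14.5)(-10) = -106
F→G: (-14.5)(8) − (-11)(-13) = -259
G→A: (-11)(13) − (5)(8) = -183
Σ = -769
Signed area = Σ/2 = -384.5 (negative ⇒ clockwise traversal).

-384.5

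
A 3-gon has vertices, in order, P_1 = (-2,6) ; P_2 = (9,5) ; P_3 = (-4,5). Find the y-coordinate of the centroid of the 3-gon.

Apply the shoelace (surveyor's) formula. First the cross-terms c_i = x_i·y_{i+1} − x_{i+1}·y_i:
  -64, 65, -14  ⇒  2A = -13, A = -6.5.
Then Σ (y_i + y_{i+1})·c_i = -208, so ȳ = -208 / (6·(-6.5)) = 16/3.

16/3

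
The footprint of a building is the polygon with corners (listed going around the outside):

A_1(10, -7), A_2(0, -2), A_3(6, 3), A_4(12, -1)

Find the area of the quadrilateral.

62

Apply Gauss's area formula: 2A = Σ (x_i·y_{i+1} − x_{i+1}·y_i), indices taken mod 4.
Cross-terms: -20, 12, -42, -74  ⇒  Σ = -124
Area = |Σ|/2 = 62.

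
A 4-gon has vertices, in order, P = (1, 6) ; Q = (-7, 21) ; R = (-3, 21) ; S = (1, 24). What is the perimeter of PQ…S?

|PQ| = √((-8)² + (15)²) = √289 = 17
|QR| = √((4)² + (0)²) = √16 = 4
|RS| = √((4)² + (3)²) = √25 = 5
|SP| = √((0)² + (-18)²) = √324 = 18
Perimeter = 17 + 4 + 5 + 18 = 44.

44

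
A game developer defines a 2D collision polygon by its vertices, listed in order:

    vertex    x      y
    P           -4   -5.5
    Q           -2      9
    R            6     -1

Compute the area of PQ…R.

68

Apply the shoelace (surveyor's) formula: 2A = Σ (x_i·y_{i+1} − x_{i+1}·y_i), indices taken mod 3.
Σ = (-47) + (-52) + (-37) = -136
Area = |Σ|/2 = 68.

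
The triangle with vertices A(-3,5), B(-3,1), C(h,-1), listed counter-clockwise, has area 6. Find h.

0

The doubled signed area Σ (x_i y_{i+1} − x_{i+1} y_i) is linear in h.
With h=0 it equals 12; the coefficient of h is 4 (from the two edges through C).
So 4·h + 12 = 2·6 = 12 ⇒ h = 0.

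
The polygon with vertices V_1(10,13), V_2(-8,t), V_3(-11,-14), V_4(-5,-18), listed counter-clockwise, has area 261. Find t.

3

Write out the shoelace sum; only the two edges meeting at V_2 involve t:
2·Area = [(10·t − (-8)·13) + ((-8)·(-14) − (-11)·t)] + 243
       = 21·t + 459 = 522
⇒ t = 3.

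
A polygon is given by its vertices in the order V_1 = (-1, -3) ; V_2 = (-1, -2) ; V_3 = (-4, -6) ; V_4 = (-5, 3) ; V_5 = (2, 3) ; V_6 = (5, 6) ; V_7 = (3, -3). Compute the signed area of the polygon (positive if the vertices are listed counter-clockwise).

-57

Σ = (-1) + (-2) + (-42) + (-21) + (-3) + (-33) + (-12) = -114
Signed area = Σ/2 = -57 (negative ⇒ clockwise traversal).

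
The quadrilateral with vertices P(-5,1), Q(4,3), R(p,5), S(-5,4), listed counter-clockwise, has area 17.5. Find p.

Write out the shoelace sum; only the two edges meeting at R involve p:
2·Area = [(4·5 − p·3) + (p·4 − (-5)·5)] + -4
       = 1·p + 41 = 35
⇒ p = -6.

-6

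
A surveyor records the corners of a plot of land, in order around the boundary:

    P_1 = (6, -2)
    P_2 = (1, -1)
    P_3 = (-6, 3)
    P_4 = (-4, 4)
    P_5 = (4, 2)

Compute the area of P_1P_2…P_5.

31.5

Apply the shoelace (surveyor's) formula: 2A = Σ (x_i·y_{i+1} − x_{i+1}·y_i), indices taken mod 5.
Cross-terms: -4, -3, -12, -24, -20  ⇒  Σ = -63
Area = |Σ|/2 = 31.5.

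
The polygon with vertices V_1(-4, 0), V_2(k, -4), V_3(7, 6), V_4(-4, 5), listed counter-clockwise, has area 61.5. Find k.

0

The doubled signed area Σ (x_i y_{i+1} − x_{i+1} y_i) is linear in k.
With k=0 it equals 123; the coefficient of k is 6 (from the two edges through V_2).
So 6·k + 123 = 2·61.5 = 123 ⇒ k = 0.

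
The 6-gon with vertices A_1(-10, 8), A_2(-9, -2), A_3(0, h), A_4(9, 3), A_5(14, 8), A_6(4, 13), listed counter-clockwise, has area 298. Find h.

-9

The doubled signed area Σ (x_i y_{i+1} − x_{i+1} y_i) is linear in h.
With h=0 it equals 434; the coefficient of h is -18 (from the two edges through A_3).
So -18·h + 434 = 2·298 = 596 ⇒ h = -9.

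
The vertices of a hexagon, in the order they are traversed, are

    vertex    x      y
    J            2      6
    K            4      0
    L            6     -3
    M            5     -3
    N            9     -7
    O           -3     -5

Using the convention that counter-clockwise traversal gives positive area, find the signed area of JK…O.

-60.5

Apply the surveyor's formula: 2A = Σ (x_i·y_{i+1} − x_{i+1}·y_i), indices taken mod 6.
Σ = (-24) + (-12) + (-3) + (-8) + (-66) + (-8) = -121
Signed area = Σ/2 = -60.5 (negative ⇒ clockwise traversal).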